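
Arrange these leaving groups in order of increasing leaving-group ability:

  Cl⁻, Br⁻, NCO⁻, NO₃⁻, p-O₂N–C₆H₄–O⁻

p-O₂N–C₆H₄–O⁻ < NCO⁻ < NO₃⁻ < Cl⁻ < Br⁻

A good leaving group is a weak base: the lower the pKₐ of its conjugate acid, the more readily it departs.
Br⁻: pKₐ(HBr) ≈ -9
Cl⁻: pKₐ(HCl) ≈ -7 — moderately weak base
NO₃⁻: pKₐ(HNO₃) ≈ -1.3 — resonance-delocalised over three oxygens
NCO⁻: pKₐ(HOCN) ≈ 3.5 — resonance between N and O
p-O₂N–C₆H₄–O⁻: pKₐ(p-nitrophenol) ≈ 7.2 — nitro group delocalises the charge; the classic chromogenic LG
Reversing gives the worst-to-best order requested.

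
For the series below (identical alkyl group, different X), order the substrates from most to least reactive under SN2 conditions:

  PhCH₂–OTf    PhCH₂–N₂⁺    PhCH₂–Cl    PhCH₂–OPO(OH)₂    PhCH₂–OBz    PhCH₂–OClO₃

PhCH₂–N₂⁺ > PhCH₂–OTf > PhCH₂–OClO₃ > PhCH₂–Cl > PhCH₂–OPO(OH)₂ > PhCH₂–OBz

Same R in every case — rank the leaving groups.
A good leaving group is a weak base: the lower the pKₐ of its conjugate acid, the more readily it departs.
PhCH₂–N₂⁺ loses N₂: no meaningful conjugate acid; N₂ departs as an exceptionally stable neutral molecule
PhCH₂–OTf loses OTf⁻: pKₐ(CF₃SO₃H (triflic acid)) ≈ -14
PhCH₂–OClO₃ loses ClO₄⁻: pKₐ(HClO₄) ≈ -10
PhCH₂–Cl loses Cl⁻: pKₐ(HCl) ≈ -7
PhCH₂–OPO(OH)₂ loses H₂PO₄⁻: pKₐ(H₃PO₄) ≈ 2.1
PhCH₂–OBz loses PhCOO⁻: pKₐ(C₆H₅COOH) ≈ 4.2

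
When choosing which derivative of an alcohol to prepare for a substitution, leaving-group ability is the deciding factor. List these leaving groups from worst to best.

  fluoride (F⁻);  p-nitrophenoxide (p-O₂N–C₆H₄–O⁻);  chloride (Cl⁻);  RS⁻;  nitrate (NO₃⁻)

RS⁻ < p-nitrophenoxide (p-O₂N–C₆H₄–O⁻) < fluoride (F⁻) < nitrate (NO₃⁻) < chloride (Cl⁻)

Rank by basicity of the departing species: weakest base leaves most easily.
chloride (Cl⁻): pKₐ(HCl) ≈ -7
nitrate (NO₃⁻): pKₐ(HNO₃) ≈ -1.3
fluoride (F⁻): pKₐ(HF) ≈ 3.2
p-nitrophenoxide (p-O₂N–C₆H₄–O⁻): pKₐ(p-nitrophenol) ≈ 7.2
RS⁻: pKₐ(RSH (a thiol)) ≈ 10.5
Listed from poorest to best leaving group as asked.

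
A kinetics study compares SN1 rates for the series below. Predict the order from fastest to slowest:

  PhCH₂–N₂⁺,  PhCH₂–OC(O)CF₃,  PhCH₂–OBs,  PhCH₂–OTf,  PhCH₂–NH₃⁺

Identical carbon frameworks mean the comparison reduces to leaving-group quality.
A good leaving group is a weak base: the lower the pKₐ of its conjugate acid, the more readily it departs.
PhCH₂–N₂⁺ loses N₂: no meaningful conjugate acid; N₂ departs as an exceptionally stable neutral molecule
PhCH₂–OTf loses OTf⁻: pKₐ(CF₃SO₃H (triflic acid)) ≈ -14
PhCH₂–OBs loses OBs⁻: pKₐ(p-BrC₆H₄SO₃H) ≈ -2.8
PhCH₂–OC(O)CF₃ loses CF₃COO⁻: pKₐ(CF₃COOH) ≈ 0.2
PhCH₂–NH₃⁺ loses NH₃: pKₐ(NH₄⁺) ≈ 9.2

PhCH₂–N₂⁺ > PhCH₂–OTf > PhCH₂–OBs > PhCH₂–OC(O)CF₃ > PhCH₂–NH₃⁺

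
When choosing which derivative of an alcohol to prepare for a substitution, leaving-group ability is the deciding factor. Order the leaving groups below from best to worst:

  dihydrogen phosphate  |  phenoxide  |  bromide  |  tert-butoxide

Rank by basicity of the departing species: weakest base leaves most easily.
bromide: pKₐ(HBr) ≈ -9
dihydrogen phosphate: pKₐ(H₃PO₄) ≈ 2.1
phenoxide: pKₐ(C₆H₅OH (phenol)) ≈ 10
tert-butoxide: pKₐ(t-BuOH) ≈ 18

bromide > dihydrogen phosphate > phenoxide > tert-butoxide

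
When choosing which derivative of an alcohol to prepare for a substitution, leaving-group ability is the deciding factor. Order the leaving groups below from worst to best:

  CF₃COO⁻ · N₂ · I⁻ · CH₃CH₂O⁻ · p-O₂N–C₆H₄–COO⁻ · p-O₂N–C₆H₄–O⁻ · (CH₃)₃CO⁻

(CH₃)₃CO⁻ < CH₃CH₂O⁻ < p-O₂N–C₆H₄–O⁻ < p-O₂N–C₆H₄–COO⁻ < CF₃COO⁻ < I⁻ < N₂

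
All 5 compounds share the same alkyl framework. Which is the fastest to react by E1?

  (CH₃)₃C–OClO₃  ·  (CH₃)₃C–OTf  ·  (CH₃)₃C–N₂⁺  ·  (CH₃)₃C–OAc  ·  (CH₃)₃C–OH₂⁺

(CH₃)₃C–N₂⁺

Same R in every case — rank the leaving groups.
Leaving-group ability tracks the stability of the departed species; conjugate-acid pKₐ is the usual yardstick (lower pKₐ → better LG).
(CH₃)₃C–N₂⁺ loses N₂: no meaningful conjugate acid; N₂ departs as an exceptionally stable neutral molecule
(CH₃)₃C–OTf loses OTf⁻: pKₐ(CF₃SO₃H (triflic acid)) ≈ -14
(CH₃)₃C–OClO₃ loses ClO₄⁻: pKₐ(HClO₄) ≈ -10
(CH₃)₃C–OH₂⁺ loses H₂O: pKₐ(H₃O⁺) ≈ -1.7
(CH₃)₃C–OAc loses AcO⁻: pKₐ(CH₃COOH) ≈ 4.8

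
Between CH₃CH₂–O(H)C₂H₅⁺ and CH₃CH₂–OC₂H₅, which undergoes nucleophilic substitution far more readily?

From CH₃CH₂–OC₂H₅ the departing group would be CH₃CH₂O⁻ (pKₐ(CH₃CH₂OH) ≈ 16). Strong base; alkoxides do not leave unassisted.
From CH₃CH₂–O(H)C₂H₅⁺ the leaving group is R'OH (pKₐ(R'OH₂⁺) ≈ -2.4). Neutral; leaves from a protonated ether (an oxonium ion, R–O(H)R'⁺).
(In practice CH₃CH₂–O(H)C₂H₅⁺ is made from CH₃CH₂–OC₂H₅ by protonation with concentrated HBr, allowing neutral ethanol, rather than ethoxide, to depart.)

CH₃CH₂–O(H)C₂H₅⁺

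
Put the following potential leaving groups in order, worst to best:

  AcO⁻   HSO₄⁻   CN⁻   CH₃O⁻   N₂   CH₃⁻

N₂: no meaningful conjugate acid; N₂ departs as an exceptionally stable neutral molecule
HSO₄⁻: pKₐ(H₂SO₄) ≈ -3
AcO⁻: pKₐ(CH₃COOH) ≈ 4.8
CN⁻: pKₐ(HCN) ≈ 9.2
CH₃O⁻: pKₐ(CH₃OH) ≈ 15.5
CH₃⁻: pKₐ(CH₄) ≈ 48
Reversing gives the worst-to-best order requested.

CH₃⁻ < CH₃O⁻ < CN⁻ < AcO⁻ < HSO₄⁻ < N₂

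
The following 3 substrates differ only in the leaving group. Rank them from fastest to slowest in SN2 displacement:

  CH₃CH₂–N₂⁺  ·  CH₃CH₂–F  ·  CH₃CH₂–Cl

Same R in every case — rank the leaving groups.
Rank by basicity of the departing species: weakest base leaves most easily.
CH₃CH₂–N₂⁺ loses N₂: no meaningful conjugate acid; N₂ departs as an exceptionally stable neutral molecule
CH₃CH₂–Cl loses Cl⁻: pKₐ(HCl) ≈ -7
CH₃CH₂–F loses F⁻: pKₐ(HF) ≈ 3.2

CH₃CH₂–N₂⁺ > CH₃CH₂–Cl > CH₃CH₂–F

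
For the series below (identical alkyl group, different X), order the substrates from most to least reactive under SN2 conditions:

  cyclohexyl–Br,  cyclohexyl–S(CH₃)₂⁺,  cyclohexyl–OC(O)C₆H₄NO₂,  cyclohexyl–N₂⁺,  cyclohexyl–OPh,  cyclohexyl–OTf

The skeletons are identical, so relative rate is governed entirely by leaving-group ability.
Rank by basicity of the departing species: weakest base leaves most easily.
cyclohexyl–N₂⁺ loses N₂: no meaningful conjugate acid; N₂ departs as an exceptionally stable neutral molecule
cyclohexyl–OTf loses OTf⁻: pKₐ(CF₃SO₃H (triflic acid)) ≈ -14
cyclohexyl–Br loses Br⁻: pKₐ(HBr) ≈ -9
cyclohexyl–S(CH₃)₂⁺ loses SR'₂: pKₐ(R'₂SH⁺) ≈ -7
cyclohexyl–OC(O)C₆H₄NO₂ loses p-O₂N–C₆H₄–COO⁻: pKₐ(p-nitrobenzoic acid) ≈ 3.4
cyclohexyl–OPh loses PhO⁻: pKₐ(C₆H₅OH (phenol)) ≈ 10

cyclohexyl–N₂⁺ > cyclohexyl–OTf > cyclohexyl–Br > cyclohexyl–S(CH₃)₂⁺ > cyclohexyl–OC(O)C₆H₄NO₂ > cyclohexyl–OPh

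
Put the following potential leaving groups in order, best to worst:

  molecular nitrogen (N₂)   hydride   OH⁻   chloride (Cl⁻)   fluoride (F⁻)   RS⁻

The more stable X⁻ (or X) is on its own — i.e. the weaker a base it is — the better a leaving group it makes.
molecular nitrogen (N₂): no meaningful conjugate acid; N₂ departs as an exceptionally stable neutral molecule
chloride (Cl⁻): pKₐ(HCl) ≈ -7
fluoride (F⁻): pKₐ(HF) ≈ 3.2 — small and strongly basic; the poor halide leaving group
RS⁻: pKₐ(RSH (a thiol)) ≈ 10.5
OH⁻: pKₐ(H₂O) ≈ 15.7 — strong base; essentially never leaves without prior activation
hydride: pKₐ(H₂) ≈ 36 — extremely strong base; leaves only in special hydride-transfer contexts

molecular nitrogen (N₂) > chloride (Cl⁻) > fluoride (F⁻) > RS⁻ > OH⁻ > hydride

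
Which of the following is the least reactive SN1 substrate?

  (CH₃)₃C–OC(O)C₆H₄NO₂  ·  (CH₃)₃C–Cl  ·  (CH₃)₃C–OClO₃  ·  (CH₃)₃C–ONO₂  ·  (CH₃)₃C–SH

(CH₃)₃C–SH

The skeletons are identical, so relative rate is governed entirely by leaving-group ability.
Rank by basicity of the departing species: weakest base leaves most easily.
(CH₃)₃C–OClO₃ loses ClO₄⁻: pKₐ(HClO₄) ≈ -10
(CH₃)₃C–Cl loses Cl⁻: pKₐ(HCl) ≈ -7
(CH₃)₃C–ONO₂ loses NO₃⁻: pKₐ(HNO₃) ≈ -1.3
(CH₃)₃C–OC(O)C₆H₄NO₂ loses p-O₂N–C₆H₄–COO⁻: pKₐ(p-nitrobenzoic acid) ≈ 3.4
(CH₃)₃C–SH loses HS⁻: pKₐ(H₂S) ≈ 7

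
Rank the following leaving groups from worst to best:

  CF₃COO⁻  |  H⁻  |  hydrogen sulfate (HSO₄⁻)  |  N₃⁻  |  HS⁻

H⁻ < HS⁻ < N₃⁻ < CF₃COO⁻ < hydrogen sulfate (HSO₄⁻)

hydrogen sulfate (HSO₄⁻): pKₐ(H₂SO₄) ≈ -3
CF₃COO⁻: pKₐ(CF₃COOH) ≈ 0.2
N₃⁻: pKₐ(HN₃) ≈ 4.7
HS⁻: pKₐ(H₂S) ≈ 7
H⁻: pKₐ(H₂) ≈ 36
The question asks for worst first, so the sequence is read in increasing leaving-group ability.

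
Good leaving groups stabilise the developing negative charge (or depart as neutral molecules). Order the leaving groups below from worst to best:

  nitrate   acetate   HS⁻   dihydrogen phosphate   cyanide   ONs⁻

ONs⁻: pKₐ(p-O₂NC₆H₄SO₃H) ≈ -3.5
nitrate: pKₐ(HNO₃) ≈ -1.3
dihydrogen phosphate: pKₐ(H₃PO₄) ≈ 2.1
acetate: pKₐ(CH₃COOH) ≈ 4.8
HS⁻: pKₐ(H₂S) ≈ 7
cyanide: pKₐ(HCN) ≈ 9.2
Listed from poorest to best leaving group as asked.

cyanide < HS⁻ < acetate < dihydrogen phosphate < nitrate < ONs⁻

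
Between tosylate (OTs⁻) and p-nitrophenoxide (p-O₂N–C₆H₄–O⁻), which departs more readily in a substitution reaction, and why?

tosylate (OTs⁻)

tosylate (OTs⁻) is the better leaving group.
pKₐ(p-CH₃C₆H₄SO₃H (TsOH)) ≈ -2.8 versus pKₐ(p-nitrophenol) ≈ 7.2: tosylate (OTs⁻) is the much weaker base.
Resonance-delocalised arenesulfonate.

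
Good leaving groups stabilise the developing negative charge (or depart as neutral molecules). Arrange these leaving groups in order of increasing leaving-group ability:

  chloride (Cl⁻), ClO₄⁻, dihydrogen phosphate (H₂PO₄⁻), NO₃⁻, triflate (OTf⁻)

dihydrogen phosphate (H₂PO₄⁻) < NO₃⁻ < chloride (Cl⁻) < ClO₄⁻ < triflate (OTf⁻)

Leaving-group ability tracks the stability of the departed species; conjugate-acid pKₐ is the usual yardstick (lower pKₐ → better LG).
triflate (OTf⁻): pKₐ(CF₃SO₃H (triflic acid)) ≈ -14
ClO₄⁻: pKₐ(HClO₄) ≈ -10
chloride (Cl⁻): pKₐ(HCl) ≈ -7
NO₃⁻: pKₐ(HNO₃) ≈ -1.3
dihydrogen phosphate (H₂PO₄⁻): pKₐ(H₃PO₄) ≈ 2.1
Reversing gives the worst-to-best order requested.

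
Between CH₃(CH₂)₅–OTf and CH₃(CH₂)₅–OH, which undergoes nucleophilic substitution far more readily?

CH₃(CH₂)₅–OTf

From CH₃(CH₂)₅–OH the departing group would be OH⁻ (pKₐ(H₂O) ≈ 15.7). Strong base; essentially never leaves without prior activation.
From CH₃(CH₂)₅–OTf the leaving group is OTf⁻ (pKₐ(CF₃SO₃H (triflic acid)) ≈ -14). Charge spread over three oxygens and a CF₃ group; the premier leaving group in synthesis.
(In practice CH₃(CH₂)₅–OTf is made from CH₃(CH₂)₅–OH by treatment with Tf₂O / 2,6-lutidine, converting the hydroxyl into a triflate.)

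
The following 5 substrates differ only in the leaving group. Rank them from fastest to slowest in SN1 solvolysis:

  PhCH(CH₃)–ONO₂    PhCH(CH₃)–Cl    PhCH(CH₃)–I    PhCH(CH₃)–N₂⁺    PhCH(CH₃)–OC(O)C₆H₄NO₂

Same R in every case — rank the leaving groups.
A good leaving group is a weak base: the lower the pKₐ of its conjugate acid, the more readily it departs.
PhCH(CH₃)–N₂⁺ loses N₂: no meaningful conjugate acid; N₂ departs as an exceptionally stable neutral molecule
PhCH(CH₃)–I loses I⁻: pKₐ(HI) ≈ -10
PhCH(CH₃)–Cl loses Cl⁻: pKₐ(HCl) ≈ -7
PhCH(CH₃)–ONO₂ loses NO₃⁻: pKₐ(HNO₃) ≈ -1.3
PhCH(CH₃)–OC(O)C₆H₄NO₂ loses p-O₂N–C₆H₄–COO⁻: pKₐ(p-nitrobenzoic acid) ≈ 3.4

PhCH(CH₃)–N₂⁺ > PhCH(CH₃)–I > PhCH(CH₃)–Cl > PhCH(CH₃)–ONO₂ > PhCH(CH₃)–OC(O)C₆H₄NO₂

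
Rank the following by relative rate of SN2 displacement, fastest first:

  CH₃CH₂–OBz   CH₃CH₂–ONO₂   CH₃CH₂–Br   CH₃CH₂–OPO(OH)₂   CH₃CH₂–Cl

CH₃CH₂–Br > CH₃CH₂–Cl > CH₃CH₂–ONO₂ > CH₃CH₂–OPO(OH)₂ > CH₃CH₂–OBz

With the same alkyl group throughout, only the leaving group differentiates the rates.
The more stable X⁻ (or X) is on its own — i.e. the weaker a base it is — the better a leaving group it makes.
CH₃CH₂–Br loses Br⁻: pKₐ(HBr) ≈ -9
CH₃CH₂–Cl loses Cl⁻: pKₐ(HCl) ≈ -7
CH₃CH₂–ONO₂ loses NO₃⁻: pKₐ(HNO₃) ≈ -1.3
CH₃CH₂–OPO(OH)₂ loses H₂PO₄⁻: pKₐ(H₃PO₄) ≈ 2.1
CH₃CH₂–OBz loses PhCOO⁻: pKₐ(C₆H₅COOH) ≈ 4.2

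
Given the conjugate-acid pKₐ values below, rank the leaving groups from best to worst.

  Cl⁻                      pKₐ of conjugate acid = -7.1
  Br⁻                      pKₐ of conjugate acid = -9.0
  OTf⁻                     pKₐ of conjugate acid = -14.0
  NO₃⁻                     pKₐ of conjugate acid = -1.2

Lower conjugate-acid pKₐ ⇒ weaker base ⇒ better leaving group.
Sorting by the given values: OTf⁻ (-14.0), Br⁻ (-9.0), Cl⁻ (-7.1), NO₃⁻ (-1.2).

OTf⁻ > Br⁻ > Cl⁻ > NO₃⁻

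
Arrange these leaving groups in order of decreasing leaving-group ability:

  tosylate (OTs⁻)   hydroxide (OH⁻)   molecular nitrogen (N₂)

The more stable X⁻ (or X) is on its own — i.e. the weaker a base it is — the better a leaving group it makes.
molecular nitrogen (N₂): no meaningful conjugate acid; N₂ departs as an exceptionally stable neutral molecule
tosylate (OTs⁻): pKₐ(p-CH₃C₆H₄SO₃H (TsOH)) ≈ -2.8
hydroxide (OH⁻): pKₐ(H₂O) ≈ 15.7

molecular nitrogen (N₂) > tosylate (OTs⁻) > hydroxide (OH⁻)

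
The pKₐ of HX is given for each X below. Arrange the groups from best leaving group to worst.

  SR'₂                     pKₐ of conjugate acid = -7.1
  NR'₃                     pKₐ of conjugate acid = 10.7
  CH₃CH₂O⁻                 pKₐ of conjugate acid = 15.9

Lower conjugate-acid pKₐ ⇒ weaker base ⇒ better leaving group.
Sorting by the given values: SR'₂ (-7.1), NR'₃ (10.7), CH₃CH₂O⁻ (15.9).

SR'₂ > NR'₃ > CH₃CH₂O⁻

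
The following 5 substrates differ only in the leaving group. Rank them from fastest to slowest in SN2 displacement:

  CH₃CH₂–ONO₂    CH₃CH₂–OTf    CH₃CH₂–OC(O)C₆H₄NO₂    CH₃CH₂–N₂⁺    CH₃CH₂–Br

CH₃CH₂–N₂⁺ > CH₃CH₂–OTf > CH₃CH₂–Br > CH₃CH₂–ONO₂ > CH₃CH₂–OC(O)C₆H₄NO₂

With the same alkyl group throughout, only the leaving group differentiates the rates.
The more stable X⁻ (or X) is on its own — i.e. the weaker a base it is — the better a leaving group it makes.
CH₃CH₂–N₂⁺ loses N₂: no meaningful conjugate acid; N₂ departs as an exceptionally stable neutral molecule
CH₃CH₂–OTf loses OTf⁻: pKₐ(CF₃SO₃H (triflic acid)) ≈ -14
CH₃CH₂–Br loses Br⁻: pKₐ(HBr) ≈ -9
CH₃CH₂–ONO₂ loses NO₃⁻: pKₐ(HNO₃) ≈ -1.3
CH₃CH₂–OC(O)C₆H₄NO₂ loses p-O₂N–C₆H₄–COO⁻: pKₐ(p-nitrobenzoic acid) ≈ 3.4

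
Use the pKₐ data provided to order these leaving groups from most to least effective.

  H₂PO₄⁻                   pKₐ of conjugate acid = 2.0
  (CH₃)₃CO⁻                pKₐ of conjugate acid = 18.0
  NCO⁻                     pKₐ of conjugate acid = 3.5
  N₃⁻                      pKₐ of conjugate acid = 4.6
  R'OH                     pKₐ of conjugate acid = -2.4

R'OH > H₂PO₄⁻ > NCO⁻ > N₃⁻ > (CH₃)₃CO⁻

Lower conjugate-acid pKₐ ⇒ weaker base ⇒ better leaving group.
Sorting by the given values: R'OH (-2.4), H₂PO₄⁻ (2.0), NCO⁻ (3.5), N₃⁻ (4.6), (CH₃)₃CO⁻ (18.0).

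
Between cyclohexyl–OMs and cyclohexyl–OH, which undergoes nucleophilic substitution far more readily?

cyclohexyl–OMs

From cyclohexyl–OH the departing group would be OH⁻ (pKₐ(H₂O) ≈ 15.7). Strong base; essentially never leaves without prior activation.
From cyclohexyl–OMs the leaving group is OMs⁻ (pKₐ(CH₃SO₃H (MsOH)) ≈ -1.9). Resonance-delocalised alkanesulfonate.
(In practice cyclohexyl–OMs is made from cyclohexyl–OH by treatment with MsCl / Et₃N, converting the hydroxyl into a mesylate.)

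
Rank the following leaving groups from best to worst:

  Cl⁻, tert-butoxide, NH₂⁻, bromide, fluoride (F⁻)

bromide > Cl⁻ > fluoride (F⁻) > tert-butoxide > NH₂⁻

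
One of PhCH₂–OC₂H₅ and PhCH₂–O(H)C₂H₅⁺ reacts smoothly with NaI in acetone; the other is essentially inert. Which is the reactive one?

PhCH₂–O(H)C₂H₅⁺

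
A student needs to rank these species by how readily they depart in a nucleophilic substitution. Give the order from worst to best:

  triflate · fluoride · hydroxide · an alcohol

hydroxide < fluoride < an alcohol < triflate

Rank by basicity of the departing species: weakest base leaves most easily.
triflate: pKₐ(CF₃SO₃H (triflic acid)) ≈ -14
an alcohol: pKₐ(R'OH₂⁺) ≈ -2.4
fluoride: pKₐ(HF) ≈ 3.2
hydroxide: pKₐ(H₂O) ≈ 15.7
Listed from poorest to best leaving group as asked.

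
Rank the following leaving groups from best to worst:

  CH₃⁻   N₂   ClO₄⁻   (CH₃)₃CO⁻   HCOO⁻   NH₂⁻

N₂ > ClO₄⁻ > HCOO⁻ > (CH₃)₃CO⁻ > NH₂⁻ > CH₃⁻

N₂: no meaningful conjugate acid; N₂ departs as an exceptionally stable neutral molecule
ClO₄⁻: pKₐ(HClO₄) ≈ -10 — extremely weak base; rarely used for safety reasons
HCOO⁻: pKₐ(HCOOH) ≈ 3.8 — resonance-stabilised carboxylate
(CH₃)₃CO⁻: pKₐ(t-BuOH) ≈ 18
NH₂⁻: pKₐ(NH₃) ≈ 38
CH₃⁻: pKₐ(CH₄) ≈ 48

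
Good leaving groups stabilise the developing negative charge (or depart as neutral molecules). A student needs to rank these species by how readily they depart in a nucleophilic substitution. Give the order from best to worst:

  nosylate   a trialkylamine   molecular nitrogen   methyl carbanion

molecular nitrogen > nosylate > a trialkylamine > methyl carbanion

Rank by basicity of the departing species: weakest base leaves most easily.
molecular nitrogen: no meaningful conjugate acid; N₂ departs as an exceptionally stable neutral molecule
nosylate: pKₐ(p-O₂NC₆H₄SO₃H) ≈ -3.5 — p-nitro group further stabilises the sulfonate
a trialkylamine: pKₐ(R'₃NH⁺) ≈ 10.7 — neutral but still a fairly strong base; Hofmann-elimination LG
methyl carbanion: pKₐ(CH₄) ≈ 48 — unstabilised carbanion; the worst conceivable leaving group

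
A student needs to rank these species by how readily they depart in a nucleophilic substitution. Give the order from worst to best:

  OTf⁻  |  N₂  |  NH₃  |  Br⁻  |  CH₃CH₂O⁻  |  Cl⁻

CH₃CH₂O⁻ < NH₃ < Cl⁻ < Br⁻ < OTf⁻ < N₂

N₂: no meaningful conjugate acid; N₂ departs as an exceptionally stable neutral molecule
OTf⁻: pKₐ(CF₃SO₃H (triflic acid)) ≈ -14
Br⁻: pKₐ(HBr) ≈ -9
Cl⁻: pKₐ(HCl) ≈ -7
NH₃: pKₐ(NH₄⁺) ≈ 9.2
CH₃CH₂O⁻: pKₐ(CH₃CH₂OH) ≈ 16
The question asks for worst first, so the sequence is read in increasing leaving-group ability.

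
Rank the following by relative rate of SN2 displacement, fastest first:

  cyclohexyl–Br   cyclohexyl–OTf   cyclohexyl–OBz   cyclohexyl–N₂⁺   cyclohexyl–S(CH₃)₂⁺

The skeletons are identical, so relative rate is governed entirely by leaving-group ability.
Rank by basicity of the departing species: weakest base leaves most easily.
cyclohexyl–N₂⁺ loses N₂: no meaningful conjugate acid; N₂ departs as an exceptionally stable neutral molecule
cyclohexyl–OTf loses OTf⁻: pKₐ(CF₃SO₃H (triflic acid)) ≈ -14
cyclohexyl–Br loses Br⁻: pKₐ(HBr) ≈ -9
cyclohexyl–S(CH₃)₂⁺ loses SR'₂: pKₐ(R'₂SH⁺) ≈ -7
cyclohexyl–OBz loses PhCOO⁻: pKₐ(C₆H₅COOH) ≈ 4.2

cyclohexyl–N₂⁺ > cyclohexyl–OTf > cyclohexyl–Br > cyclohexyl–S(CH₃)₂⁺ > cyclohexyl–OBz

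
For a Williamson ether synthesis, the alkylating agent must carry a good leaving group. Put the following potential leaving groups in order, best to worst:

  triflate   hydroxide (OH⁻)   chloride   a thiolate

The more stable X⁻ (or X) is on its own — i.e. the weaker a base it is — the better a leaving group it makes.
triflate: pKₐ(CF₃SO₃H (triflic acid)) ≈ -14
chloride: pKₐ(HCl) ≈ -7
a thiolate: pKₐ(RSH (a thiol)) ≈ 10.5
hydroxide (OH⁻): pKₐ(H₂O) ≈ 15.7

triflate > chloride > a thiolate > hydroxide (OH⁻)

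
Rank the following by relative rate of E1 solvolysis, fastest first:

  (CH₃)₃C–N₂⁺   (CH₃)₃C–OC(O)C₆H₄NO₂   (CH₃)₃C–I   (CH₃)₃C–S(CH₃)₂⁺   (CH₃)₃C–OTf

(CH₃)₃C–N₂⁺ > (CH₃)₃C–OTf > (CH₃)₃C–I > (CH₃)₃C–S(CH₃)₂⁺ > (CH₃)₃C–OC(O)C₆H₄NO₂

Identical carbon frameworks mean the comparison reduces to leaving-group quality.
Rank by basicity of the departing species: weakest base leaves most easily.
(CH₃)₃C–N₂⁺ loses N₂: no meaningful conjugate acid; N₂ departs as an exceptionally stable neutral molecule
(CH₃)₃C–OTf loses OTf⁻: pKₐ(CF₃SO₃H (triflic acid)) ≈ -14
(CH₃)₃C–I loses I⁻: pKₐ(HI) ≈ -10
(CH₃)₃C–S(CH₃)₂⁺ loses SR'₂: pKₐ(R'₂SH⁺) ≈ -7
(CH₃)₃C–OC(O)C₆H₄NO₂ loses p-O₂N–C₆H₄–COO⁻: pKₐ(p-nitrobenzoic acid) ≈ 3.4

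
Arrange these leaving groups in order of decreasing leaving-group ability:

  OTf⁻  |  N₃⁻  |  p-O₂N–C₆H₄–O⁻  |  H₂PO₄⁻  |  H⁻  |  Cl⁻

A good leaving group is a weak base: the lower the pKₐ of its conjugate acid, the more readily it departs.
OTf⁻: pKₐ(CF₃SO₃H (triflic acid)) ≈ -14
Cl⁻: pKₐ(HCl) ≈ -7
H₂PO₄⁻: pKₐ(H₃PO₄) ≈ 2.1
N₃⁻: pKₐ(HN₃) ≈ 4.7
p-O₂N–C₆H₄–O⁻: pKₐ(p-nitrophenol) ≈ 7.2
H⁻: pKₐ(H₂) ≈ 36

OTf⁻ > Cl⁻ > H₂PO₄⁻ > N₃⁻ > p-O₂N–C₆H₄–O⁻ > H⁻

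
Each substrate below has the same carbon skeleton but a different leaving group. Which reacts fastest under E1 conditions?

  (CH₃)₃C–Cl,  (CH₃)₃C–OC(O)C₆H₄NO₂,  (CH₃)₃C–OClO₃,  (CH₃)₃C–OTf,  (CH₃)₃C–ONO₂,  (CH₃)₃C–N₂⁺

(CH₃)₃C–N₂⁺

The skeletons are identical, so relative rate is governed entirely by leaving-group ability.
Leaving-group ability tracks the stability of the departed species; conjugate-acid pKₐ is the usual yardstick (lower pKₐ → better LG).
(CH₃)₃C–N₂⁺ loses N₂: no meaningful conjugate acid; N₂ departs as an exceptionally stable neutral molecule
(CH₃)₃C–OTf loses OTf⁻: pKₐ(CF₃SO₃H (triflic acid)) ≈ -14
(CH₃)₃C–OClO₃ loses ClO₄⁻: pKₐ(HClO₄) ≈ -10
(CH₃)₃C–Cl loses Cl⁻: pKₐ(HCl) ≈ -7
(CH₃)₃C–ONO₂ loses NO₃⁻: pKₐ(HNO₃) ≈ -1.3
(CH₃)₃C–OC(O)C₆H₄NO₂ loses p-O₂N–C₆H₄–COO⁻: pKₐ(p-nitrobenzoic acid) ≈ 3.4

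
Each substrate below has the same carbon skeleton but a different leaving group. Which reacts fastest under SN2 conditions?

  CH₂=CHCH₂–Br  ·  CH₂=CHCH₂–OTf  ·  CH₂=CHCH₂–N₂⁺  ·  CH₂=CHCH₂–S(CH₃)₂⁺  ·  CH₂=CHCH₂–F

CH₂=CHCH₂–N₂⁺

The skeletons are identical, so relative rate is governed entirely by leaving-group ability.
The more stable X⁻ (or X) is on its own — i.e. the weaker a base it is — the better a leaving group it makes.
CH₂=CHCH₂–N₂⁺ loses N₂: no meaningful conjugate acid; N₂ departs as an exceptionally stable neutral molecule
CH₂=CHCH₂–OTf loses OTf⁻: pKₐ(CF₃SO₃H (triflic acid)) ≈ -14
CH₂=CHCH₂–Br loses Br⁻: pKₐ(HBr) ≈ -9
CH₂=CHCH₂–S(CH₃)₂⁺ loses SR'₂: pKₐ(R'₂SH⁺) ≈ -7
CH₂=CHCH₂–F loses F⁻: pKₐ(HF) ≈ 3.2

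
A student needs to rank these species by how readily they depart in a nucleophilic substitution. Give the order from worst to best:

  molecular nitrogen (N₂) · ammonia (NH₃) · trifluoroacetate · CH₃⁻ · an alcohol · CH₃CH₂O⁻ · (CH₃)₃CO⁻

molecular nitrogen (N₂): no meaningful conjugate acid; N₂ departs as an exceptionally stable neutral molecule
an alcohol: pKₐ(R'OH₂⁺) ≈ -2.4
trifluoroacetate: pKₐ(CF₃COOH) ≈ 0.2
ammonia (NH₃): pKₐ(NH₄⁺) ≈ 9.2
CH₃CH₂O⁻: pKₐ(CH₃CH₂OH) ≈ 16
(CH₃)₃CO⁻: pKₐ(t-BuOH) ≈ 18
CH₃⁻: pKₐ(CH₄) ≈ 48
Listed from poorest to best leaving group as asked.

CH₃⁻ < (CH₃)₃CO⁻ < CH₃CH₂O⁻ < ammonia (NH₃) < trifluoroacetate < an alcohol < molecular nitrogen (N₂)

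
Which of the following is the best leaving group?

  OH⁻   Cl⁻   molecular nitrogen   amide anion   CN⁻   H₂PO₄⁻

A good leaving group is a weak base: the lower the pKₐ of its conjugate acid, the more readily it departs.
molecular nitrogen: no meaningful conjugate acid; N₂ departs as an exceptionally stable neutral molecule
Cl⁻: pKₐ(HCl) ≈ -7
H₂PO₄⁻: pKₐ(H₃PO₄) ≈ 2.1
CN⁻: pKₐ(HCN) ≈ 9.2
OH⁻: pKₐ(H₂O) ≈ 15.7
amide anion: pKₐ(NH₃) ≈ 38

molecular nitrogen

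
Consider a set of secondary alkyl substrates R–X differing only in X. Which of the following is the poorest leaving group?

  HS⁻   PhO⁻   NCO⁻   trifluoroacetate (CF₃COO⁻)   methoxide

trifluoroacetate (CF₃COO⁻): pKₐ(CF₃COOH) ≈ 0.2
NCO⁻: pKₐ(HOCN) ≈ 3.5
HS⁻: pKₐ(H₂S) ≈ 7
PhO⁻: pKₐ(C₆H₅OH (phenol)) ≈ 10
methoxide: pKₐ(CH₃OH) ≈ 15.5

methoxide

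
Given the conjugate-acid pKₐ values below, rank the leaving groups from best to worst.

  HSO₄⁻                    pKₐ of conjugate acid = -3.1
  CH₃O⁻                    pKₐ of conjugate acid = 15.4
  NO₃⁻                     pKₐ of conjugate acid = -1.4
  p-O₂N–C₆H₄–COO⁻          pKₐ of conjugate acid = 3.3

HSO₄⁻ > NO₃⁻ > p-O₂N–C₆H₄–COO⁻ > CH₃O⁻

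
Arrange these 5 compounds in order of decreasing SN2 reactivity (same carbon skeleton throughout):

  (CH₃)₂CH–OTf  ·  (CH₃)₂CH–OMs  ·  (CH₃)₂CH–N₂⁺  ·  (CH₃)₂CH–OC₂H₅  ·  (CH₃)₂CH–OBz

Identical carbon frameworks mean the comparison reduces to leaving-group quality.
The more stable X⁻ (or X) is on its own — i.e. the weaker a base it is — the better a leaving group it makes.
(CH₃)₂CH–N₂⁺ loses N₂: no meaningful conjugate acid; N₂ departs as an exceptionally stable neutral molecule
(CH₃)₂CH–OTf loses OTf⁻: pKₐ(CF₃SO₃H (triflic acid)) ≈ -14
(CH₃)₂CH–OMs loses OMs⁻: pKₐ(CH₃SO₃H (MsOH)) ≈ -1.9
(CH₃)₂CH–OBz loses PhCOO⁻: pKₐ(C₆H₅COOH) ≈ 4.2
(CH₃)₂CH–OC₂H₅ loses CH₃CH₂O⁻: pKₐ(CH₃CH₂OH) ≈ 16

(CH₃)₂CH–N₂⁺ > (CH₃)₂CH–OTf > (CH₃)₂CH–OMs > (CH₃)₂CH–OBz > (CH₃)₂CH–OC₂H₅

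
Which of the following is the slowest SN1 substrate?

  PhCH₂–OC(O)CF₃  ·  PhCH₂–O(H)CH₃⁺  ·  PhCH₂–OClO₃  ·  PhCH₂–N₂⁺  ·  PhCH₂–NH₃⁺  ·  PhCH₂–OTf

PhCH₂–NH₃⁺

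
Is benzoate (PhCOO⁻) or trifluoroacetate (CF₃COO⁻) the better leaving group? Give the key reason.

trifluoroacetate (CF₃COO⁻)

trifluoroacetate (CF₃COO⁻) is the better leaving group.
pKₐ(CF₃COOH) ≈ 0.2 versus pKₐ(C₆H₅COOH) ≈ 4.2: trifluoroacetate (CF₃COO⁻) is the much weaker base.
Strongly electron-withdrawing CF₃ stabilises the carboxylate.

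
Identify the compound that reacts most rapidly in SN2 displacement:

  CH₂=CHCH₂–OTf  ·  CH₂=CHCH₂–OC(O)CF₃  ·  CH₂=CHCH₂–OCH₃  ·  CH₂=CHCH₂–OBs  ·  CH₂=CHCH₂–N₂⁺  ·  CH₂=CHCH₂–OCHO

CH₂=CHCH₂–N₂⁺

With the same alkyl group throughout, only the leaving group differentiates the rates.
A good leaving group is a weak base: the lower the pKₐ of its conjugate acid, the more readily it departs.
CH₂=CHCH₂–N₂⁺ loses N₂: no meaningful conjugate acid; N₂ departs as an exceptionally stable neutral molecule
CH₂=CHCH₂–OTf loses OTf⁻: pKₐ(CF₃SO₃H (triflic acid)) ≈ -14
CH₂=CHCH₂–OBs loses OBs⁻: pKₐ(p-BrC₆H₄SO₃H) ≈ -2.8
CH₂=CHCH₂–OC(O)CF₃ loses CF₃COO⁻: pKₐ(CF₃COOH) ≈ 0.2
CH₂=CHCH₂–OCHO loses HCOO⁻: pKₐ(HCOOH) ≈ 3.8
CH₂=CHCH₂–OCH₃ loses CH₃O⁻: pKₐ(CH₃OH) ≈ 15.5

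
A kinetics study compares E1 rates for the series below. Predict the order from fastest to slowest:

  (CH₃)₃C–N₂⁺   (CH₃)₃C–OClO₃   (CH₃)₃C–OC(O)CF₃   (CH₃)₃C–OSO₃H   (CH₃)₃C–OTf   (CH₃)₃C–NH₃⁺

(CH₃)₃C–N₂⁺ > (CH₃)₃C–OTf > (CH₃)₃C–OClO₃ > (CH₃)₃C–OSO₃H > (CH₃)₃C–OC(O)CF₃ > (CH₃)₃C–NH₃⁺

With the same alkyl group throughout, only the leaving group differentiates the rates.
Rank by basicity of the departing species: weakest base leaves most easily.
(CH₃)₃C–N₂⁺ loses N₂: no meaningful conjugate acid; N₂ departs as an exceptionally stable neutral molecule
(CH₃)₃C–OTf loses OTf⁻: pKₐ(CF₃SO₃H (triflic acid)) ≈ -14
(CH₃)₃C–OClO₃ loses ClO₄⁻: pKₐ(HClO₄) ≈ -10
(CH₃)₃C–OSO₃H loses HSO₄⁻: pKₐ(H₂SO₄) ≈ -3
(CH₃)₃C–OC(O)CF₃ loses CF₃COO⁻: pKₐ(CF₃COOH) ≈ 0.2
(CH₃)₃C–NH₃⁺ loses NH₃: pKₐ(NH₄⁺) ≈ 9.2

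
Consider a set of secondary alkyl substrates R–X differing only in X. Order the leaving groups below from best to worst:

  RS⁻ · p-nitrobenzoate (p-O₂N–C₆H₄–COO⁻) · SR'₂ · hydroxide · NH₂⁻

SR'₂: pKₐ(R'₂SH⁺) ≈ -7
p-nitrobenzoate (p-O₂N–C₆H₄–COO⁻): pKₐ(p-nitrobenzoic acid) ≈ 3.4 — electron-withdrawing nitro group stabilises the carboxylate
RS⁻: pKₐ(RSH (a thiol)) ≈ 10.5 — moderately basic; rarely leaves without activation
hydroxide: pKₐ(H₂O) ≈ 15.7
NH₂⁻: pKₐ(NH₃) ≈ 38 — extremely strong base; never a leaving group

SR'₂ > p-nitrobenzoate (p-O₂N–C₆H₄–COO⁻) > RS⁻ > hydroxide > NH₂⁻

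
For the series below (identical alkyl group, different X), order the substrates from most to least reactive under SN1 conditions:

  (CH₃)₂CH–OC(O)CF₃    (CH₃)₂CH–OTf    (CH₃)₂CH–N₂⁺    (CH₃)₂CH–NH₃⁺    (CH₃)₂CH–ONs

(CH₃)₂CH–N₂⁺ > (CH₃)₂CH–OTf > (CH₃)₂CH–ONs > (CH₃)₂CH–OC(O)CF₃ > (CH₃)₂CH–NH₃⁺

The skeletons are identical, so relative rate is governed entirely by leaving-group ability.
Rank by basicity of the departing species: weakest base leaves most easily.
(CH₃)₂CH–N₂⁺ loses N₂: no meaningful conjugate acid; N₂ departs as an exceptionally stable neutral molecule
(CH₃)₂CH–OTf loses OTf⁻: pKₐ(CF₃SO₃H (triflic acid)) ≈ -14
(CH₃)₂CH–ONs loses ONs⁻: pKₐ(p-O₂NC₆H₄SO₃H) ≈ -3.5
(CH₃)₂CH–OC(O)CF₃ loses CF₃COO⁻: pKₐ(CF₃COOH) ≈ 0.2
(CH₃)₂CH–NH₃⁺ loses NH₃: pKₐ(NH₄⁺) ≈ 9.2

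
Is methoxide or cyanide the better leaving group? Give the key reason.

cyanide

cyanide is the better leaving group.
pKₐ(HCN) ≈ 9.2 versus pKₐ(CH₃OH) ≈ 15.5: cyanide is the much weaker base.
Sp carbon stabilises the charge somewhat, but still a poor LG.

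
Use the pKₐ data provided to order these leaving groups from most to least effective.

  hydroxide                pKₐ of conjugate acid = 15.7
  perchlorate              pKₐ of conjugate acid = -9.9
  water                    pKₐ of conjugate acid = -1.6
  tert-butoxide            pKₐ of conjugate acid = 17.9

Lower conjugate-acid pKₐ ⇒ weaker base ⇒ better leaving group.
Sorting by the given values: perchlorate (-9.9), water (-1.6), hydroxide (15.7), tert-butoxide (17.9).

perchlorate > water > hydroxide > tert-butoxide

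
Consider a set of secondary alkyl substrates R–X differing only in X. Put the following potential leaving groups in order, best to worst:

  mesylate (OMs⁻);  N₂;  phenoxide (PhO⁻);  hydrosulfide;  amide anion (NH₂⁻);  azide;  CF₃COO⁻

N₂ > mesylate (OMs⁻) > CF₃COO⁻ > azide > hydrosulfide > phenoxide (PhO⁻) > amide anion (NH₂⁻)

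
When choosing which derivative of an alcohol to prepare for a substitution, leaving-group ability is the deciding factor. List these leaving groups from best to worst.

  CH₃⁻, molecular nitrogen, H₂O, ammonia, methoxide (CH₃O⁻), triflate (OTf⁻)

molecular nitrogen > triflate (OTf⁻) > H₂O > ammonia > methoxide (CH₃O⁻) > CH₃⁻

molecular nitrogen: no meaningful conjugate acid; N₂ departs as an exceptionally stable neutral molecule
triflate (OTf⁻): pKₐ(CF₃SO₃H (triflic acid)) ≈ -14 — charge spread over three oxygens and a CF₃ group; the premier leaving group in synthesis
H₂O: pKₐ(H₃O⁺) ≈ -1.7
ammonia: pKₐ(NH₄⁺) ≈ 9.2
methoxide (CH₃O⁻): pKₐ(CH₃OH) ≈ 15.5
CH₃⁻: pKₐ(CH₄) ≈ 48 — unstabilised carbanion; the worst conceivable leaving group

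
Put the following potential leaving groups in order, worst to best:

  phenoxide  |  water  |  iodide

phenoxide < water < iodide

iodide: pKₐ(HI) ≈ -10
water: pKₐ(H₃O⁺) ≈ -1.7
phenoxide: pKₐ(C₆H₅OH (phenol)) ≈ 10
The question asks for worst first, so the sequence is read in increasing leaving-group ability.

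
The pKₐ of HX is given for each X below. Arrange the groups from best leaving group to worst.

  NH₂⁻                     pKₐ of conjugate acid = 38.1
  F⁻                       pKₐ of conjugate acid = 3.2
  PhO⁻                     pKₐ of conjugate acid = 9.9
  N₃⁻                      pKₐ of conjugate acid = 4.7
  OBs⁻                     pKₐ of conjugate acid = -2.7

Lower conjugate-acid pKₐ ⇒ weaker base ⇒ better leaving group.
Sorting by the given values: OBs⁻ (-2.7), F⁻ (3.2), N₃⁻ (4.7), PhO⁻ (9.9), NH₂⁻ (38.1).

OBs⁻ > F⁻ > N₃⁻ > PhO⁻ > NH₂⁻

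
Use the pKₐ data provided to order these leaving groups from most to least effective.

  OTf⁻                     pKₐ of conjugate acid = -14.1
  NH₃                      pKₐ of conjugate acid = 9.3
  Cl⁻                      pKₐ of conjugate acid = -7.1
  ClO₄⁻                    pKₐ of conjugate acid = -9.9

OTf⁻ > ClO₄⁻ > Cl⁻ > NH₃

Lower conjugate-acid pKₐ ⇒ weaker base ⇒ better leaving group.
Sorting by the given values: OTf⁻ (-14.1), ClO₄⁻ (-9.9), Cl⁻ (-7.1), NH₃ (9.3).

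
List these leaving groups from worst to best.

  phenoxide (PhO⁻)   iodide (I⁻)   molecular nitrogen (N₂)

molecular nitrogen (N₂): no meaningful conjugate acid; N₂ departs as an exceptionally stable neutral molecule
iodide (I⁻): pKₐ(HI) ≈ -10
phenoxide (PhO⁻): pKₐ(C₆H₅OH (phenol)) ≈ 10
Listed from poorest to best leaving group as asked.

phenoxide (PhO⁻) < iodide (I⁻) < molecular nitrogen (N₂)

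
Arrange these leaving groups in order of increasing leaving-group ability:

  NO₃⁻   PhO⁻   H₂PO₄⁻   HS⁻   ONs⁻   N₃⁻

PhO⁻ < HS⁻ < N₃⁻ < H₂PO₄⁻ < NO₃⁻ < ONs⁻

Rank by basicity of the departing species: weakest base leaves most easily.
ONs⁻: pKₐ(p-O₂NC₆H₄SO₃H) ≈ -3.5
NO₃⁻: pKₐ(HNO₃) ≈ -1.3
H₂PO₄⁻: pKₐ(H₃PO₄) ≈ 2.1 — moderate base; biological leaving group after further activation
N₃⁻: pKₐ(HN₃) ≈ 4.7 — linear, resonance-stabilised
HS⁻: pKₐ(H₂S) ≈ 7
PhO⁻: pKₐ(C₆H₅OH (phenol)) ≈ 10
Reversing gives the worst-to-best order requested.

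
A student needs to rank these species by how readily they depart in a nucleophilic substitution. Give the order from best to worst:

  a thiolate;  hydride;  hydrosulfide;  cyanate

cyanate: pKₐ(HOCN) ≈ 3.5 — resonance between N and O
hydrosulfide: pKₐ(H₂S) ≈ 7
a thiolate: pKₐ(RSH (a thiol)) ≈ 10.5
hydride: pKₐ(H₂) ≈ 36

cyanate > hydrosulfide > a thiolate > hydride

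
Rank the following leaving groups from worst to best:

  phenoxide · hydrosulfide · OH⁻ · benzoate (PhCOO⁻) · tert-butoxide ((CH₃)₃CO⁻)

benzoate (PhCOO⁻): pKₐ(C₆H₅COOH) ≈ 4.2 — aryl carboxylate
hydrosulfide: pKₐ(H₂S) ≈ 7
phenoxide: pKₐ(C₆H₅OH (phenol)) ≈ 10 — resonance into the ring helps, but still a poor LG
OH⁻: pKₐ(H₂O) ≈ 15.7
tert-butoxide ((CH₃)₃CO⁻): pKₐ(t-BuOH) ≈ 18 — bulky, strongly basic alkoxide
Reversing gives the worst-to-best order requested.

tert-butoxide ((CH₃)₃CO⁻) < OH⁻ < phenoxide < hydrosulfide < benzoate (PhCOO⁻)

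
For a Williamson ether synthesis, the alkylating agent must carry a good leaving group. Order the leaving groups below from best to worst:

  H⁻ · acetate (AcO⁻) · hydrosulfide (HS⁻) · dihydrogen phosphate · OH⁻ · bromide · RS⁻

bromide > dihydrogen phosphate > acetate (AcO⁻) > hydrosulfide (HS⁻) > RS⁻ > OH⁻ > H⁻

bromide: pKₐ(HBr) ≈ -9 — weak base; good leaving group
dihydrogen phosphate: pKₐ(H₃PO₄) ≈ 2.1 — moderate base; biological leaving group after further activation
acetate (AcO⁻): pKₐ(CH₃COOH) ≈ 4.8 — resonance-stabilised but still a weak base
hydrosulfide (HS⁻): pKₐ(H₂S) ≈ 7 — larger and more polarisable than the oxygen analogue
RS⁻: pKₐ(RSH (a thiol)) ≈ 10.5 — moderately basic; rarely leaves without activation
OH⁻: pKₐ(H₂O) ≈ 15.7 — strong base; essentially never leaves without prior activation
H⁻: pKₐ(H₂) ≈ 36 — extremely strong base; leaves only in special hydride-transfer contexts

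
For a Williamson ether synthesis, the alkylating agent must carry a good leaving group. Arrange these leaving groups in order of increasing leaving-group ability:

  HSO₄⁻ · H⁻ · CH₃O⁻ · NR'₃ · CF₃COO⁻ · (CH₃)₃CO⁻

H⁻ < (CH₃)₃CO⁻ < CH₃O⁻ < NR'₃ < CF₃COO⁻ < HSO₄⁻

HSO₄⁻: pKₐ(H₂SO₄) ≈ -3
CF₃COO⁻: pKₐ(CF₃COOH) ≈ 0.2
NR'₃: pKₐ(R'₃NH⁺) ≈ 10.7 — neutral but still a fairly strong base; Hofmann-elimination LG
CH₃O⁻: pKₐ(CH₃OH) ≈ 15.5 — strong base; alkoxides do not leave unassisted
(CH₃)₃CO⁻: pKₐ(t-BuOH) ≈ 18 — bulky, strongly basic alkoxide
H⁻: pKₐ(H₂) ≈ 36 — extremely strong base; leaves only in special hydride-transfer contexts
Reversing gives the worst-to-best order requested.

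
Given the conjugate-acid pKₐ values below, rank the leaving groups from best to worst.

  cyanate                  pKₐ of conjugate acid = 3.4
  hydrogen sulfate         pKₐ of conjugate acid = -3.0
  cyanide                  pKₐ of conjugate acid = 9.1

Lower conjugate-acid pKₐ ⇒ weaker base ⇒ better leaving group.
Sorting by the given values: hydrogen sulfate (-3.0), cyanate (3.4), cyanide (9.1).

hydrogen sulfate > cyanate > cyanide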